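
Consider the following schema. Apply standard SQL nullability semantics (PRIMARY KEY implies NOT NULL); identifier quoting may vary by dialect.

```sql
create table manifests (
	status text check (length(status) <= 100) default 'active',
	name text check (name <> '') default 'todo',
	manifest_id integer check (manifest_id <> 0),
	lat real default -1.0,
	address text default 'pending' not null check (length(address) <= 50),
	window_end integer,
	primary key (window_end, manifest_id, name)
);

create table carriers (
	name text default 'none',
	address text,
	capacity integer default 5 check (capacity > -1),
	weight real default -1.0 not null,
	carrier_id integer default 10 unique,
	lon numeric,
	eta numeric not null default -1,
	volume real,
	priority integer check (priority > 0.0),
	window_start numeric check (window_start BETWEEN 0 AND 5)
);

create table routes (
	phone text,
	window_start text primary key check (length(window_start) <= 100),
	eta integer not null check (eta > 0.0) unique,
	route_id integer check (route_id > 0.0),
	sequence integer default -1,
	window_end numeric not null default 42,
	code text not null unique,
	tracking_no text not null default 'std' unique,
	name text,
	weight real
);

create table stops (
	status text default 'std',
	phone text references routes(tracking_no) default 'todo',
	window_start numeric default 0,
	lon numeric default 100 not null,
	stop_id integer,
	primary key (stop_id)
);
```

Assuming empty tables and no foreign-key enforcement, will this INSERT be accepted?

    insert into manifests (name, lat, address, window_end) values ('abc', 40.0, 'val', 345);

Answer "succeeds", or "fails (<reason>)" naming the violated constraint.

fails (NOT NULL on manifest_id)

manifest_id is omitted from the column list and has no DEFAULT, so it would receive NULL.
But manifest_id is part of the PRIMARY KEY (implied NOT NULL).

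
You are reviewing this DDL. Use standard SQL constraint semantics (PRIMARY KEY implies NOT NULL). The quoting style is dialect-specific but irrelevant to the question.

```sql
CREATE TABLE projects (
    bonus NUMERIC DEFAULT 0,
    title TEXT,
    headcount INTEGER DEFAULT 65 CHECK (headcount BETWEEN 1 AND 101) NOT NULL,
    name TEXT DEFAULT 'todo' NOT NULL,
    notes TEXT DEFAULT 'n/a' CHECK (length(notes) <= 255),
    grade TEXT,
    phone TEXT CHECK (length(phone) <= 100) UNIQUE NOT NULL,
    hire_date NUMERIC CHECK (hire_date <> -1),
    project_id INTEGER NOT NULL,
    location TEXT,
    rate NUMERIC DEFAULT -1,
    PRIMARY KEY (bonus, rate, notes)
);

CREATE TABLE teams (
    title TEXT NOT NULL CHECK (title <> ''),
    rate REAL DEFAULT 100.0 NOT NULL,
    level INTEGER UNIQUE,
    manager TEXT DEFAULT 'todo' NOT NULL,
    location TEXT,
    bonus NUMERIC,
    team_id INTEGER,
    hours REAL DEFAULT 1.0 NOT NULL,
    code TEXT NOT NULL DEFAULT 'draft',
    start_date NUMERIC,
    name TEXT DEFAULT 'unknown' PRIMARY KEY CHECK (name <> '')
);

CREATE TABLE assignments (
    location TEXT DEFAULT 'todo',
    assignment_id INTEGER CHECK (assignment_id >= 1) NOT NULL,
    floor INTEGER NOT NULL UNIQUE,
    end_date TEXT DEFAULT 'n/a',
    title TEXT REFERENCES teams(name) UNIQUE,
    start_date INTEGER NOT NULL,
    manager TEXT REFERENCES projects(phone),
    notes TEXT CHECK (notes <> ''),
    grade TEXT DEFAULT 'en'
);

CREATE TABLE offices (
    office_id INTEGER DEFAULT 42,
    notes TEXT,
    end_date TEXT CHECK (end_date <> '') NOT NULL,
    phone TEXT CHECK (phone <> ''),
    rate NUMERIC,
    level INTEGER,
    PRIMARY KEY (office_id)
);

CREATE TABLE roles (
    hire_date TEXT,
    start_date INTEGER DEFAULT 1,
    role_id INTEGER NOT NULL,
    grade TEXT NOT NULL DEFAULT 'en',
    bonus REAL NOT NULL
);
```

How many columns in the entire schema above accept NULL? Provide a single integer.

21

projects: 4 nullable (title, grade, hire_date, location — PK (bonus, rate, notes) and explicit NOT NULL columns excluded).
teams: 5 nullable (level, location, bonus, team_id, start_date — PK (name) and explicit NOT NULL columns excluded).
assignments: 6 nullable (location, end_date, title, manager, notes, grade — PK none and explicit NOT NULL columns excluded).
offices: 4 nullable (notes, phone, rate, level — PK (office_id) and explicit NOT NULL columns excluded).
roles: 2 nullable (hire_date, start_date — PK none and explicit NOT NULL columns excluded).
Total: 4 + 5 + 6 + 4 + 2 = 21.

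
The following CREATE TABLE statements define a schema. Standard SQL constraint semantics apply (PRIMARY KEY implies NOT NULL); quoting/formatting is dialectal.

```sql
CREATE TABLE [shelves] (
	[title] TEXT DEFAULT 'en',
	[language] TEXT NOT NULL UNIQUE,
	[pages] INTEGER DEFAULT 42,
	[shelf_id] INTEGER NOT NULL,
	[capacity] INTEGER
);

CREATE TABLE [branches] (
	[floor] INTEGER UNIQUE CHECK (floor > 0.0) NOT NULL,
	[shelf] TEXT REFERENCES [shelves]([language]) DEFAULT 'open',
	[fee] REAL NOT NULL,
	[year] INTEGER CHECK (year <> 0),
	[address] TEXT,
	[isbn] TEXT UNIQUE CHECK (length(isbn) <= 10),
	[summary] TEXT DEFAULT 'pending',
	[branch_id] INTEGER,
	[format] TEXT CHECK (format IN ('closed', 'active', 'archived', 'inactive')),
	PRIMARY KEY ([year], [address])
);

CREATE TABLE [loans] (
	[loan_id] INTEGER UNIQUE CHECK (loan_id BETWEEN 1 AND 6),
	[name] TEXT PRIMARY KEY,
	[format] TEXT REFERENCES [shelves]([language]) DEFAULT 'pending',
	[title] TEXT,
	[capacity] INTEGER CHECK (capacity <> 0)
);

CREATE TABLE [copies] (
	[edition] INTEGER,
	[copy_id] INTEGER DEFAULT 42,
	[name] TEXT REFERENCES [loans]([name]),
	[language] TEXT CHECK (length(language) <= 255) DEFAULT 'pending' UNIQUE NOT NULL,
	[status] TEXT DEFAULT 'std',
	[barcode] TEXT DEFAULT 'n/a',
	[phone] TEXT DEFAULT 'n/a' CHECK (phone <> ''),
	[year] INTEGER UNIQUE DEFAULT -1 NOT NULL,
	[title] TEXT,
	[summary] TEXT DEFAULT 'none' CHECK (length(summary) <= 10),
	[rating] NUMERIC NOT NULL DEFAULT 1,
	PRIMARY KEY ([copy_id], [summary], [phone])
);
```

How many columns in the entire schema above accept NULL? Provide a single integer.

17

shelves: 3 nullable (title, pages, capacity — PK none and explicit NOT NULL columns excluded).
branches: 5 nullable (shelf, isbn, summary, branch_id, format — PK (year, address) and explicit NOT NULL columns excluded).
loans: 4 nullable (loan_id, format, title, capacity — PK (name) and explicit NOT NULL columns excluded).
copies: 5 nullable (edition, name, status, barcode, title — PK (copy_id, summary, phone) and explicit NOT NULL columns excluded).
Total: 3 + 5 + 4 + 5 = 17.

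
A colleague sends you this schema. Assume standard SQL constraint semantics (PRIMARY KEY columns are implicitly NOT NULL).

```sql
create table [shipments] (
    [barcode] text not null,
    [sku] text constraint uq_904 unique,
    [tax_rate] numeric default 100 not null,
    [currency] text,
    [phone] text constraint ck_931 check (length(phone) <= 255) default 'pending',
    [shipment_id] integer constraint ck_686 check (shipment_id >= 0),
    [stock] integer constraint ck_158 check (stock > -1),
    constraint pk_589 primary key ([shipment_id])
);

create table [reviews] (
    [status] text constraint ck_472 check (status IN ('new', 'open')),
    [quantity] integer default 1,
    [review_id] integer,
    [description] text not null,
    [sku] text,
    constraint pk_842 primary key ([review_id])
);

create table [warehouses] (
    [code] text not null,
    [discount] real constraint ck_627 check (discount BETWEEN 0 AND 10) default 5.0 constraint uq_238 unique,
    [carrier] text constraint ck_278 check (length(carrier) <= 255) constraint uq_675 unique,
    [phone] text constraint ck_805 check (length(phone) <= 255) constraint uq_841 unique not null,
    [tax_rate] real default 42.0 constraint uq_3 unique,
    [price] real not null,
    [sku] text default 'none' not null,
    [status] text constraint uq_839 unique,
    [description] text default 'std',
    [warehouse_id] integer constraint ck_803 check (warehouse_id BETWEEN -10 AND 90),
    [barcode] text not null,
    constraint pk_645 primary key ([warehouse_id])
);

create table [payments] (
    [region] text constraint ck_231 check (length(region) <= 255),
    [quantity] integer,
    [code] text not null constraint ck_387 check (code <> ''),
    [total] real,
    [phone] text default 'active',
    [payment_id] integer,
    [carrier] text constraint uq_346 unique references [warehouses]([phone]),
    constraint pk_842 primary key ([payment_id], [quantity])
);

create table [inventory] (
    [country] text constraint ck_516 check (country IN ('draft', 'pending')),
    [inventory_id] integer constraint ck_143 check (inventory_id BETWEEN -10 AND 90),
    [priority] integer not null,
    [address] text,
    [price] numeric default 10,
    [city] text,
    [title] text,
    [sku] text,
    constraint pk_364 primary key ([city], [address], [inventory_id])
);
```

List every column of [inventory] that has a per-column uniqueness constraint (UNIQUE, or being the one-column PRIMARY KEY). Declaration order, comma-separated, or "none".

none

- country: no UNIQUE or single-column PK constraint.
- inventory_id: part of a composite PRIMARY KEY — only the tuple is unique, not this column on its own.
- priority: no UNIQUE or single-column PK constraint.
- address: part of a composite PRIMARY KEY — only the tuple is unique, not this column on its own.
- price: no UNIQUE or single-column PK constraint.
- city: part of a composite PRIMARY KEY — only the tuple is unique, not this column on its own.
- title: no UNIQUE or single-column PK constraint.
- sku: no UNIQUE or single-column PK constraint.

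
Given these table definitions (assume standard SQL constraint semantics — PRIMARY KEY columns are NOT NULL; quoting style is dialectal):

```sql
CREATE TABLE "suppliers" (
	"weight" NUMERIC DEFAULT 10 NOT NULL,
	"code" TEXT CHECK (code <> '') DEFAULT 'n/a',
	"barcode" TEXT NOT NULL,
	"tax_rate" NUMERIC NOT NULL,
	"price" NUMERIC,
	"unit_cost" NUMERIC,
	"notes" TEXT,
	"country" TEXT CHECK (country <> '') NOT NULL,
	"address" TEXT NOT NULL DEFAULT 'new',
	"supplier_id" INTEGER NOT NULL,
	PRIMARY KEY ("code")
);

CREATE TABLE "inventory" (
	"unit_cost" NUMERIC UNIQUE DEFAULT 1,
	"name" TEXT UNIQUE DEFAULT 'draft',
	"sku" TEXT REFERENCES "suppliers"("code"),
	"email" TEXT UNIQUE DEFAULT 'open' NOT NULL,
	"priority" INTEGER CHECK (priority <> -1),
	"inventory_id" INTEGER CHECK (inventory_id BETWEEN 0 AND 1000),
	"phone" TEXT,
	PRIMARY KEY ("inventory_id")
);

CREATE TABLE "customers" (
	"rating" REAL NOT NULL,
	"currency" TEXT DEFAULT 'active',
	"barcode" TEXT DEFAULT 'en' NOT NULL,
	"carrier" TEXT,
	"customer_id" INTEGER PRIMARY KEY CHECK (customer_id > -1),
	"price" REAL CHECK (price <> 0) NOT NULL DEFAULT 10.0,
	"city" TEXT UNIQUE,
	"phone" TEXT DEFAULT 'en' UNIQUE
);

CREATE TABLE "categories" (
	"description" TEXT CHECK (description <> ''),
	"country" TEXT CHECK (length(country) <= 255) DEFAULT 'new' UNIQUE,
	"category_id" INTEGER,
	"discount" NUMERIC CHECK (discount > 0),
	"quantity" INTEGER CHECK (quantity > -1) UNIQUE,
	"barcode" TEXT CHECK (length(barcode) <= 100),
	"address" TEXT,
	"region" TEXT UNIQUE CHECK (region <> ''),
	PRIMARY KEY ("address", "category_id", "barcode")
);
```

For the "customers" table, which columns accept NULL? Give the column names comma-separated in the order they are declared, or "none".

- rating: declared NOT NULL → not nullable.
- currency: DEFAULT only fills an omitted column; an explicit NULL is still allowed → nullable.
- barcode: declared NOT NULL → not nullable.
- carrier: no NOT NULL constraint applies → nullable.
- customer_id: part of the PRIMARY KEY, which implies NOT NULL → not nullable.
- price: declared NOT NULL → not nullable.
- city: UNIQUE does not imply NOT NULL → nullable.
- phone: UNIQUE does not imply NOT NULL → nullable.

currency, carrier, city, phone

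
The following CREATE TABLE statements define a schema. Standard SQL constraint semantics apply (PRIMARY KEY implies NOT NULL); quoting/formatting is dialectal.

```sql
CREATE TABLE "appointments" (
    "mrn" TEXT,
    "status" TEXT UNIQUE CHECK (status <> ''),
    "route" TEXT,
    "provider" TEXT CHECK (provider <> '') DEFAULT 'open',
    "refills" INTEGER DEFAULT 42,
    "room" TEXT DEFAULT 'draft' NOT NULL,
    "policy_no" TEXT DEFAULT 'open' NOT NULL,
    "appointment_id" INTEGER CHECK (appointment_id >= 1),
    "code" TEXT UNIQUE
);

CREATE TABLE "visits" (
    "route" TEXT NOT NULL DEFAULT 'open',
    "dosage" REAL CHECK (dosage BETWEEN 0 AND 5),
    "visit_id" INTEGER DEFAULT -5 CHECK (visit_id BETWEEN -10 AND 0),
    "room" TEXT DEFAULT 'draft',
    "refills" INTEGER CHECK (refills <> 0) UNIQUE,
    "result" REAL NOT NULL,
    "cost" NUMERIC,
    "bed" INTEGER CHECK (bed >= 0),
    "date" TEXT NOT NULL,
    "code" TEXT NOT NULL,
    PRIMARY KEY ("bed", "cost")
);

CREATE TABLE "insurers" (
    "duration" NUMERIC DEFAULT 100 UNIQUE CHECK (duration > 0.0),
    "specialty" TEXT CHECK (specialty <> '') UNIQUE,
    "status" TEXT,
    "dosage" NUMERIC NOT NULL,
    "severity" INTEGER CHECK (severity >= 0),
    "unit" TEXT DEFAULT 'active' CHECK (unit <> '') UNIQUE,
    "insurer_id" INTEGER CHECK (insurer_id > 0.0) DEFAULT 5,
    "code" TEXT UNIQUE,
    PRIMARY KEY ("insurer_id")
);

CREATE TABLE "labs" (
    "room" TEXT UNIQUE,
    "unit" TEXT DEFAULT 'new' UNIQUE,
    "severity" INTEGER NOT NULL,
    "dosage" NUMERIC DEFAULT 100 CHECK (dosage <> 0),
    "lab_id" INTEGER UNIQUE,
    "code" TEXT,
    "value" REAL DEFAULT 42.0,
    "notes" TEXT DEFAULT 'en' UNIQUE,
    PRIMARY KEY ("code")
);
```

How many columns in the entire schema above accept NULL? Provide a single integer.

23

appointments: 7 nullable (mrn, status, route, provider, refills, appointment_id, code — PK none and explicit NOT NULL columns excluded).
visits: 4 nullable (dosage, visit_id, room, refills — PK (bed, cost) and explicit NOT NULL columns excluded).
insurers: 6 nullable (duration, specialty, status, severity, unit, code — PK (insurer_id) and explicit NOT NULL columns excluded).
labs: 6 nullable (room, unit, dosage, lab_id, value, notes — PK (code) and explicit NOT NULL columns excluded).
Total: 7 + 4 + 6 + 6 = 23.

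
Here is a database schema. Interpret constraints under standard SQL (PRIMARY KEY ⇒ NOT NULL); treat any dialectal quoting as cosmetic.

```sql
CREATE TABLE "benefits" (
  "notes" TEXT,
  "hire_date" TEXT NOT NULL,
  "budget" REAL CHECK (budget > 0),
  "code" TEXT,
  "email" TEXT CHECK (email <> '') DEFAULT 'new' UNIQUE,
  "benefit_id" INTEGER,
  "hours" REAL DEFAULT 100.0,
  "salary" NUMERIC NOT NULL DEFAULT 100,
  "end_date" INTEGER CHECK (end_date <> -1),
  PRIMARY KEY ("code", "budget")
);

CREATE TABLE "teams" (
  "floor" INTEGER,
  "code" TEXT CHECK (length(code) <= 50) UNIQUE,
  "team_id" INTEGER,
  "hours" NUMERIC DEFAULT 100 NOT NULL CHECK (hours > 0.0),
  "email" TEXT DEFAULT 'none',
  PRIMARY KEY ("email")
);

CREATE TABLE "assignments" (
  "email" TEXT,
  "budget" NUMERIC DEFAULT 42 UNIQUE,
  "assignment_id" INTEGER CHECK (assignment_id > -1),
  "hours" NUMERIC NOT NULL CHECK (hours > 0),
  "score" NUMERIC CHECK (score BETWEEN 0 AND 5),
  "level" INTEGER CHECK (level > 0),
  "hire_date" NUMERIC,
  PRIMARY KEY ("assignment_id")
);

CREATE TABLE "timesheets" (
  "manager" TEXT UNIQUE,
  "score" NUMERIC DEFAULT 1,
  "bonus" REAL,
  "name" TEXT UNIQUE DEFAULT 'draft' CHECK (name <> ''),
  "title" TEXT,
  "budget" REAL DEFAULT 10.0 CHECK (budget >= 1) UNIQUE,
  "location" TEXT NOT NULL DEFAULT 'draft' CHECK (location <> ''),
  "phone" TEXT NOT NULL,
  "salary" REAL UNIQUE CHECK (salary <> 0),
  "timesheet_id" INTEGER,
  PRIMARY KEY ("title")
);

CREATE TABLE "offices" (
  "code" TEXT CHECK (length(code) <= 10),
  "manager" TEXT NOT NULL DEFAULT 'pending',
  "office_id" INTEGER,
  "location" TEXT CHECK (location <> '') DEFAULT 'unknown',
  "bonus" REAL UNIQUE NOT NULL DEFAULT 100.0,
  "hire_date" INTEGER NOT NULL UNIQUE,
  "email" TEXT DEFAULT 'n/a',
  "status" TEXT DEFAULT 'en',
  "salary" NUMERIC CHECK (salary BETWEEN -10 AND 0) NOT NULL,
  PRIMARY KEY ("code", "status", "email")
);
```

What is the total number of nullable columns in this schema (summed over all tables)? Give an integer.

22

benefits: 5 nullable (notes, email, benefit_id, hours, end_date — PK (code, budget) and explicit NOT NULL columns excluded).
teams: 3 nullable (floor, code, team_id — PK (email) and explicit NOT NULL columns excluded).
assignments: 5 nullable (email, budget, score, level, hire_date — PK (assignment_id) and explicit NOT NULL columns excluded).
timesheets: 7 nullable (manager, score, bonus, name, budget, salary, timesheet_id — PK (title) and explicit NOT NULL columns excluded).
offices: 2 nullable (office_id, location — PK (code, status, email) and explicit NOT NULL columns excluded).
Total: 5 + 3 + 5 + 7 + 2 = 22.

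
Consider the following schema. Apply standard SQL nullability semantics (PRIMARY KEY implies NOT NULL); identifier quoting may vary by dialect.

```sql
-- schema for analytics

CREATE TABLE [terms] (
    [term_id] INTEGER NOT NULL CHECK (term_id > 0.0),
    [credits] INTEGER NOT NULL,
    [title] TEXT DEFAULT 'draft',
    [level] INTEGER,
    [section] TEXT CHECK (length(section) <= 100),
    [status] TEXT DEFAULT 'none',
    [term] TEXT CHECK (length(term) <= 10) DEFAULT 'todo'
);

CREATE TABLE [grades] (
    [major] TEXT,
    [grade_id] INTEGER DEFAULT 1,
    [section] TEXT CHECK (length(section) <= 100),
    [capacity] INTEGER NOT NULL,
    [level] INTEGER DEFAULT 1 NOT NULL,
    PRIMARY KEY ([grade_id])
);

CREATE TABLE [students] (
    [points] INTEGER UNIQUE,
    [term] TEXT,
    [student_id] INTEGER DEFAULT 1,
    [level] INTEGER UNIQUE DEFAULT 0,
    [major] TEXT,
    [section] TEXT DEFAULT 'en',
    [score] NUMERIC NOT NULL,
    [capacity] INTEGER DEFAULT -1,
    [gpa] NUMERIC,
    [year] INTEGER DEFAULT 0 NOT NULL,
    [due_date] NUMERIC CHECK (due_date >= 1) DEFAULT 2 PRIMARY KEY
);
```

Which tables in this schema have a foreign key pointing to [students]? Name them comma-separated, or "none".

none

No REFERENCES clause anywhere in the schema names students.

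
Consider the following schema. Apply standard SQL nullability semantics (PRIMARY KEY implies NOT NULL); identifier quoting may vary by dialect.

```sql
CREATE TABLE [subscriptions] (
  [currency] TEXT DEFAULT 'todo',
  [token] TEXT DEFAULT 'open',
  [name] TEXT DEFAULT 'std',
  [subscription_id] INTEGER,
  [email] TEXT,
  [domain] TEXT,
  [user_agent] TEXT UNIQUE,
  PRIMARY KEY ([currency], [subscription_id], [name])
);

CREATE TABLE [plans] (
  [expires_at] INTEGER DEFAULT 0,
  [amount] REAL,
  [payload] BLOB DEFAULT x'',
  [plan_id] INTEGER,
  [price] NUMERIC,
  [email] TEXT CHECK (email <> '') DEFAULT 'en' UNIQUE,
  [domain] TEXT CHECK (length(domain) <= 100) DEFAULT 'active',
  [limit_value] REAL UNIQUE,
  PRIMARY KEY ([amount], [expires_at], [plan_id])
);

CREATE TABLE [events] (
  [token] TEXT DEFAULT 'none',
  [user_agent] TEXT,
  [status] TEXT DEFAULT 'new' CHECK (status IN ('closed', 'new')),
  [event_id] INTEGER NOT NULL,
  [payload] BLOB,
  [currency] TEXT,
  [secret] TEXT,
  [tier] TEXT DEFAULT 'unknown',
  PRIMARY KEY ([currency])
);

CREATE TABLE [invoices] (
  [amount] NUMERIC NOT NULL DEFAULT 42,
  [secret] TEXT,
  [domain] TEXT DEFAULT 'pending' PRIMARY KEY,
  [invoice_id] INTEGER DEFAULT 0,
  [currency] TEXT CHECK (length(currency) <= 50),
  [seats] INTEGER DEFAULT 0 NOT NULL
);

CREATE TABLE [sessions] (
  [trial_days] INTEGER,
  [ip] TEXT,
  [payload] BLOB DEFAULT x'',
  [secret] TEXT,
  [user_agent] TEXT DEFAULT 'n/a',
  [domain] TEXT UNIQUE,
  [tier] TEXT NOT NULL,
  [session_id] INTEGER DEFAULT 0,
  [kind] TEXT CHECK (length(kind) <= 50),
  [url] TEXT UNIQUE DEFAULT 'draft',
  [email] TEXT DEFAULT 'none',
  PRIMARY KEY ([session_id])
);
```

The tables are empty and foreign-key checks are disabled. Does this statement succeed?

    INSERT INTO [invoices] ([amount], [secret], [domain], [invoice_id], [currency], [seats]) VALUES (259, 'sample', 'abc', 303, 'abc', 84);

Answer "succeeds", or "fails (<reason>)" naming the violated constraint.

NOT NULL columns: amount is supplied; domain is supplied; seats is supplied.
CHECK constraints: 'abc' satisfies (length(currency) <= 50).
No constraint is violated.

succeeds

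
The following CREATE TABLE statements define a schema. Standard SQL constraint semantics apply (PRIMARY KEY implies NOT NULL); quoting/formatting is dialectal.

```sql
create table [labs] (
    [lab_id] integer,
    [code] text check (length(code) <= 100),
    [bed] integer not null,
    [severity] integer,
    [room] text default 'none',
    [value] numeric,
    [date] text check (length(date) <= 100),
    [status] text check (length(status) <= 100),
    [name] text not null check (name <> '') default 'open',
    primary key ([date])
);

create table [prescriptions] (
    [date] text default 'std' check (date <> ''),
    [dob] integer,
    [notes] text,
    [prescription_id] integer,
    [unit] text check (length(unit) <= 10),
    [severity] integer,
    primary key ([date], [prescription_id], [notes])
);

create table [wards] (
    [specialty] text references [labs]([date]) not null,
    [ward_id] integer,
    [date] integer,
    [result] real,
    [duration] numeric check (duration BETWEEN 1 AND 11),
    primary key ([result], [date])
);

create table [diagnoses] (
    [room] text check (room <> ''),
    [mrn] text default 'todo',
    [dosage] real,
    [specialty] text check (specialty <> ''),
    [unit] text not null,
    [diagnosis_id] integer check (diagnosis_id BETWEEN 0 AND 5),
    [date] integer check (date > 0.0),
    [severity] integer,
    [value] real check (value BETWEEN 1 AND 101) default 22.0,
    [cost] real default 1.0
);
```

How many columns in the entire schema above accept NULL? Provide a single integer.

20

labs: 6 nullable (lab_id, code, severity, room, value, status — PK (date) and explicit NOT NULL columns excluded).
prescriptions: 3 nullable (dob, unit, severity — PK (date, prescription_id, notes) and explicit NOT NULL columns excluded).
wards: 2 nullable (ward_id, duration — PK (result, date) and explicit NOT NULL columns excluded).
diagnoses: 9 nullable (room, mrn, dosage, specialty, diagnosis_id, date, severity, value, cost — PK none and explicit NOT NULL columns excluded).
Total: 6 + 3 + 2 + 9 = 20.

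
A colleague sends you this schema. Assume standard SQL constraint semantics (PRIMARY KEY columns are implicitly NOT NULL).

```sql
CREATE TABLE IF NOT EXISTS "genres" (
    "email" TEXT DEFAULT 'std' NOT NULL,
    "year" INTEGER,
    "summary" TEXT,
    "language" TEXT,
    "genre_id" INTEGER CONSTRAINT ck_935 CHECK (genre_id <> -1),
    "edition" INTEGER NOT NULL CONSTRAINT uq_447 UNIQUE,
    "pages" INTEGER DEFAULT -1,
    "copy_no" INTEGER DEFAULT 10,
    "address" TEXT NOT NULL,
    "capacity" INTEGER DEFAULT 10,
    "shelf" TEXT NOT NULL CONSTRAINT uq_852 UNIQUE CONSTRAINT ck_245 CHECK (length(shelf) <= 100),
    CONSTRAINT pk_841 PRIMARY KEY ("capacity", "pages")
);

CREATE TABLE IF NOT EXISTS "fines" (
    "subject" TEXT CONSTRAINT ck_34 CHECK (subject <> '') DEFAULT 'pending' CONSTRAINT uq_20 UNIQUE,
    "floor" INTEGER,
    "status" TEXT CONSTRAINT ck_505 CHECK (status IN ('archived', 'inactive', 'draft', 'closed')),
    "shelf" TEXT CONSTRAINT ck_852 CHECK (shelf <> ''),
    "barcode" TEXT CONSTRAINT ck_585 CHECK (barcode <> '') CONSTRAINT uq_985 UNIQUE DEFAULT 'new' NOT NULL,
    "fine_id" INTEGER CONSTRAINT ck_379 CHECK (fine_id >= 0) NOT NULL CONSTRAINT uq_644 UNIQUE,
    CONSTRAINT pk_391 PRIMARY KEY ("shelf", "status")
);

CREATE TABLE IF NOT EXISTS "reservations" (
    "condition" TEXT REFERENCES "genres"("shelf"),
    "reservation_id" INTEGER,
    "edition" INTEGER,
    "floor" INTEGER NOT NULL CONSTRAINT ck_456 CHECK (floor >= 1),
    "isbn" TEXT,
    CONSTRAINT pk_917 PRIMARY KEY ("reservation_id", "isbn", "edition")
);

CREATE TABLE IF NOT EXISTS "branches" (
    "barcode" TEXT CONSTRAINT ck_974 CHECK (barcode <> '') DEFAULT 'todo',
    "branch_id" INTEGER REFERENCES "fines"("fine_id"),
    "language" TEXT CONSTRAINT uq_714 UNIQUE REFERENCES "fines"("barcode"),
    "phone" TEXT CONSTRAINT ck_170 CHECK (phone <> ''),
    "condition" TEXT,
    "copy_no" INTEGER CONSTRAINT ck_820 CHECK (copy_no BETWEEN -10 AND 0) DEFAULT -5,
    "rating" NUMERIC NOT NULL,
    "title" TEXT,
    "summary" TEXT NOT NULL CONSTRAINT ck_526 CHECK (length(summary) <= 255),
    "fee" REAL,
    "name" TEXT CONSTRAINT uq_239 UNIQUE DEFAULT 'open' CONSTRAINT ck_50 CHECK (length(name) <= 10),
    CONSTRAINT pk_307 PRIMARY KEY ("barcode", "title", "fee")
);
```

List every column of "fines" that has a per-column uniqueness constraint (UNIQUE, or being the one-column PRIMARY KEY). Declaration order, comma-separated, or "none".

subject, barcode, fine_id

- subject: declared UNIQUE → unique.
- floor: no UNIQUE or single-column PK constraint.
- status: part of a composite PRIMARY KEY — only the tuple is unique, not this column on its own.
- shelf: part of a composite PRIMARY KEY — only the tuple is unique, not this column on its own.
- barcode: declared UNIQUE → unique.
- fine_id: declared UNIQUE → unique.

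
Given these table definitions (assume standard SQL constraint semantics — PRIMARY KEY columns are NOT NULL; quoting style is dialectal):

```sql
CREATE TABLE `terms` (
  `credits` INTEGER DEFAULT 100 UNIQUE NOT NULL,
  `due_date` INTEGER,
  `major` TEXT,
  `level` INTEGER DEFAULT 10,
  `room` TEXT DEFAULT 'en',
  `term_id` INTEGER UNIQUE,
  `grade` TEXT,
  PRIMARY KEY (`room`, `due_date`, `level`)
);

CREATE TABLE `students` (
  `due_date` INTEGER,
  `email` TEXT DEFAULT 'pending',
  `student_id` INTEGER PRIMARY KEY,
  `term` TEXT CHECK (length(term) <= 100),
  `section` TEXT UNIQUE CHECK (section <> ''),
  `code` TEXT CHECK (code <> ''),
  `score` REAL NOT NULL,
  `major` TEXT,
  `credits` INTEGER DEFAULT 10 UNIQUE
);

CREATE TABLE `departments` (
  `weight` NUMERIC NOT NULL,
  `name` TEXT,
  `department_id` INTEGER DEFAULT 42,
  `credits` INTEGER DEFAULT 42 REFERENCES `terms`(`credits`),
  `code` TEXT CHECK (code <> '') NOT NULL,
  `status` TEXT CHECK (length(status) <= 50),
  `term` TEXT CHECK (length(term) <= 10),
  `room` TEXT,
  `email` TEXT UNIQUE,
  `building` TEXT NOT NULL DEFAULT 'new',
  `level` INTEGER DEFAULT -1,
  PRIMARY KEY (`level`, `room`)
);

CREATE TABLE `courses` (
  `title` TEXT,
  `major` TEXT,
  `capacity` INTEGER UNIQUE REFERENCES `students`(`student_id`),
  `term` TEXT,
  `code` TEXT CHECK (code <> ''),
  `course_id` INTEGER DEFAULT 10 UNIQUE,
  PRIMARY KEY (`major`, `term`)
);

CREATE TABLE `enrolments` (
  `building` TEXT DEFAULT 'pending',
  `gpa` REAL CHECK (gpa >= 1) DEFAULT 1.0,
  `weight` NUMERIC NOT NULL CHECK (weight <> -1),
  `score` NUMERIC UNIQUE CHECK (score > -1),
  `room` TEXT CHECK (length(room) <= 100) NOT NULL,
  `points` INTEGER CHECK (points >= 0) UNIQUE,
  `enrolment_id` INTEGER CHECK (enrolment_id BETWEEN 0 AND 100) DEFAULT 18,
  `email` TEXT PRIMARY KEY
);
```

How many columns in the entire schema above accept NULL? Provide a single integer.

terms: 3 nullable (major, term_id, grade — PK (room, due_date, level) and explicit NOT NULL columns excluded).
students: 7 nullable (due_date, email, term, section, code, major, credits — PK (student_id) and explicit NOT NULL columns excluded).
departments: 6 nullable (name, department_id, credits, status, term, email — PK (level, room) and explicit NOT NULL columns excluded).
courses: 4 nullable (title, capacity, code, course_id — PK (major, term) and explicit NOT NULL columns excluded).
enrolments: 5 nullable (building, gpa, score, points, enrolment_id — PK (email) and explicit NOT NULL columns excluded).
Total: 3 + 7 + 6 + 4 + 5 = 25.

25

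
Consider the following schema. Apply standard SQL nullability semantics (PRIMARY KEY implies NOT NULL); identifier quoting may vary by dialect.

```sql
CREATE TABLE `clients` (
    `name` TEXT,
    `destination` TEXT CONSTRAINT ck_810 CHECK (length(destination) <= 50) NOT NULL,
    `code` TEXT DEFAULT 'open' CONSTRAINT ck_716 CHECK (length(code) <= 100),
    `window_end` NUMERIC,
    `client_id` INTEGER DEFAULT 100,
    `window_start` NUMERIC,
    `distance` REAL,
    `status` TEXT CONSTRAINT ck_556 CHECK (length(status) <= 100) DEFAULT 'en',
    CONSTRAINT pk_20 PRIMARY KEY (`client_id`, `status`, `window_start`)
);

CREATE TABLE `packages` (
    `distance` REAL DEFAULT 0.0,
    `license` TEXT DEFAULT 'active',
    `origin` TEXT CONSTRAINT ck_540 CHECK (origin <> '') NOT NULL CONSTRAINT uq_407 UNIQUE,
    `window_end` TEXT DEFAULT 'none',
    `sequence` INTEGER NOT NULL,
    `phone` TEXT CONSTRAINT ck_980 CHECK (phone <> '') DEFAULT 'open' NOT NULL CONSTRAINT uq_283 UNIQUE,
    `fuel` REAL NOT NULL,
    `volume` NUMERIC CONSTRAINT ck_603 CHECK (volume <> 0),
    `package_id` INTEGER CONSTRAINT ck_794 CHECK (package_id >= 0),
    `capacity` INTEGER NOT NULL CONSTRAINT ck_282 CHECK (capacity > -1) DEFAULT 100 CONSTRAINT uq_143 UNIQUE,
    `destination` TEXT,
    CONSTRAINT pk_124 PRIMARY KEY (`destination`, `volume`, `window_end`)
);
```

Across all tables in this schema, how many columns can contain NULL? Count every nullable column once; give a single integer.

clients: 4 nullable (name, code, window_end, distance — PK (client_id, status, window_start) and explicit NOT NULL columns excluded).
packages: 3 nullable (distance, license, package_id — PK (destination, volume, window_end) and explicit NOT NULL columns excluded).
Total: 4 + 3 = 7.

7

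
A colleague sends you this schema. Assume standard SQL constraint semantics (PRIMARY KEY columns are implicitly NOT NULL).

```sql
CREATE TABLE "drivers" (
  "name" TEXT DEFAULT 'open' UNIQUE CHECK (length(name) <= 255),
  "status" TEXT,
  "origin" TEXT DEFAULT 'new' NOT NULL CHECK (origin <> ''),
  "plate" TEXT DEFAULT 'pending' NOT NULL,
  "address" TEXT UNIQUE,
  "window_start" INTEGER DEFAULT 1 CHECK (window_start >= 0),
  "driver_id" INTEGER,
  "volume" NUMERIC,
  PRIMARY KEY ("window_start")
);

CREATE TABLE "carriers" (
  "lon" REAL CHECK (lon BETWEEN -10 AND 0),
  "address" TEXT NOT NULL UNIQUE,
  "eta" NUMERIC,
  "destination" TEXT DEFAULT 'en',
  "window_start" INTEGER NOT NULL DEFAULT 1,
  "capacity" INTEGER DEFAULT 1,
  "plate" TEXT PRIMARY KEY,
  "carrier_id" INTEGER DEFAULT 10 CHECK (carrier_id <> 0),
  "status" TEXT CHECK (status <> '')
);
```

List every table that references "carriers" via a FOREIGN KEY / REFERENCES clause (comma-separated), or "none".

none

No REFERENCES clause anywhere in the schema names carriers.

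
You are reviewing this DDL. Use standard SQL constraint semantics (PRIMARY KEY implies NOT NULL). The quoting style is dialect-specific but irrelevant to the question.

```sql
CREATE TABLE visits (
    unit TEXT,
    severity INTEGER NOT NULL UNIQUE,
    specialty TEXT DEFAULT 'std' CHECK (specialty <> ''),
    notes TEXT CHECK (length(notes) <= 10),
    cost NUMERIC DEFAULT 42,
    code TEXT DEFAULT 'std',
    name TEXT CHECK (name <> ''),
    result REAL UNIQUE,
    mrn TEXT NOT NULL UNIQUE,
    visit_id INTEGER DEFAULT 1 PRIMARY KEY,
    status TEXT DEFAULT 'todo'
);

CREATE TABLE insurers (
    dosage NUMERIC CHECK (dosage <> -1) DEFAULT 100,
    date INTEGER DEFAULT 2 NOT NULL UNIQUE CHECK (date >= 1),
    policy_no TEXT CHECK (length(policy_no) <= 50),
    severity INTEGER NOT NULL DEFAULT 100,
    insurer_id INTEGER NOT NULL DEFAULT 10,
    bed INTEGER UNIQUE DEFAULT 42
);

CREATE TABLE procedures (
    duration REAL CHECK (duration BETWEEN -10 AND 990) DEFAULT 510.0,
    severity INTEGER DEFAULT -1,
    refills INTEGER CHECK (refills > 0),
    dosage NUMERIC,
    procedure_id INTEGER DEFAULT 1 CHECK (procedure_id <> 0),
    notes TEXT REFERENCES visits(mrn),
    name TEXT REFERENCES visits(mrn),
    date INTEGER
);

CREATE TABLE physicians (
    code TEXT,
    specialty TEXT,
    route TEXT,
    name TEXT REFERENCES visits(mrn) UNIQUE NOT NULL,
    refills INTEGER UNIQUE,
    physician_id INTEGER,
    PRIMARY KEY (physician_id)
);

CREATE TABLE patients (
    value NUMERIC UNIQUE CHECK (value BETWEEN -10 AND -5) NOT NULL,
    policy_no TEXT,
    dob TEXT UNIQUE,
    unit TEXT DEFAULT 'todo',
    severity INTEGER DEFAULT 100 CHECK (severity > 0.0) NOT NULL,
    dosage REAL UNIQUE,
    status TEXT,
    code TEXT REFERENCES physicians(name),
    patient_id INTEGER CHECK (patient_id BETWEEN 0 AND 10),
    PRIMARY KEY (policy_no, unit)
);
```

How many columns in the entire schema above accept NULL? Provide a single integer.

visits: 8 nullable (unit, specialty, notes, cost, code, name, result, status — PK (visit_id) and explicit NOT NULL columns excluded).
insurers: 3 nullable (dosage, policy_no, bed — PK none and explicit NOT NULL columns excluded).
procedures: 8 nullable (duration, severity, refills, dosage, procedure_id, notes, name, date — PK none and explicit NOT NULL columns excluded).
physicians: 4 nullable (code, specialty, route, refills — PK (physician_id) and explicit NOT NULL columns excluded).
patients: 5 nullable (dob, dosage, status, code, patient_id — PK (policy_no, unit) and explicit NOT NULL columns excluded).
Total: 8 + 3 + 8 + 4 + 5 = 28.

28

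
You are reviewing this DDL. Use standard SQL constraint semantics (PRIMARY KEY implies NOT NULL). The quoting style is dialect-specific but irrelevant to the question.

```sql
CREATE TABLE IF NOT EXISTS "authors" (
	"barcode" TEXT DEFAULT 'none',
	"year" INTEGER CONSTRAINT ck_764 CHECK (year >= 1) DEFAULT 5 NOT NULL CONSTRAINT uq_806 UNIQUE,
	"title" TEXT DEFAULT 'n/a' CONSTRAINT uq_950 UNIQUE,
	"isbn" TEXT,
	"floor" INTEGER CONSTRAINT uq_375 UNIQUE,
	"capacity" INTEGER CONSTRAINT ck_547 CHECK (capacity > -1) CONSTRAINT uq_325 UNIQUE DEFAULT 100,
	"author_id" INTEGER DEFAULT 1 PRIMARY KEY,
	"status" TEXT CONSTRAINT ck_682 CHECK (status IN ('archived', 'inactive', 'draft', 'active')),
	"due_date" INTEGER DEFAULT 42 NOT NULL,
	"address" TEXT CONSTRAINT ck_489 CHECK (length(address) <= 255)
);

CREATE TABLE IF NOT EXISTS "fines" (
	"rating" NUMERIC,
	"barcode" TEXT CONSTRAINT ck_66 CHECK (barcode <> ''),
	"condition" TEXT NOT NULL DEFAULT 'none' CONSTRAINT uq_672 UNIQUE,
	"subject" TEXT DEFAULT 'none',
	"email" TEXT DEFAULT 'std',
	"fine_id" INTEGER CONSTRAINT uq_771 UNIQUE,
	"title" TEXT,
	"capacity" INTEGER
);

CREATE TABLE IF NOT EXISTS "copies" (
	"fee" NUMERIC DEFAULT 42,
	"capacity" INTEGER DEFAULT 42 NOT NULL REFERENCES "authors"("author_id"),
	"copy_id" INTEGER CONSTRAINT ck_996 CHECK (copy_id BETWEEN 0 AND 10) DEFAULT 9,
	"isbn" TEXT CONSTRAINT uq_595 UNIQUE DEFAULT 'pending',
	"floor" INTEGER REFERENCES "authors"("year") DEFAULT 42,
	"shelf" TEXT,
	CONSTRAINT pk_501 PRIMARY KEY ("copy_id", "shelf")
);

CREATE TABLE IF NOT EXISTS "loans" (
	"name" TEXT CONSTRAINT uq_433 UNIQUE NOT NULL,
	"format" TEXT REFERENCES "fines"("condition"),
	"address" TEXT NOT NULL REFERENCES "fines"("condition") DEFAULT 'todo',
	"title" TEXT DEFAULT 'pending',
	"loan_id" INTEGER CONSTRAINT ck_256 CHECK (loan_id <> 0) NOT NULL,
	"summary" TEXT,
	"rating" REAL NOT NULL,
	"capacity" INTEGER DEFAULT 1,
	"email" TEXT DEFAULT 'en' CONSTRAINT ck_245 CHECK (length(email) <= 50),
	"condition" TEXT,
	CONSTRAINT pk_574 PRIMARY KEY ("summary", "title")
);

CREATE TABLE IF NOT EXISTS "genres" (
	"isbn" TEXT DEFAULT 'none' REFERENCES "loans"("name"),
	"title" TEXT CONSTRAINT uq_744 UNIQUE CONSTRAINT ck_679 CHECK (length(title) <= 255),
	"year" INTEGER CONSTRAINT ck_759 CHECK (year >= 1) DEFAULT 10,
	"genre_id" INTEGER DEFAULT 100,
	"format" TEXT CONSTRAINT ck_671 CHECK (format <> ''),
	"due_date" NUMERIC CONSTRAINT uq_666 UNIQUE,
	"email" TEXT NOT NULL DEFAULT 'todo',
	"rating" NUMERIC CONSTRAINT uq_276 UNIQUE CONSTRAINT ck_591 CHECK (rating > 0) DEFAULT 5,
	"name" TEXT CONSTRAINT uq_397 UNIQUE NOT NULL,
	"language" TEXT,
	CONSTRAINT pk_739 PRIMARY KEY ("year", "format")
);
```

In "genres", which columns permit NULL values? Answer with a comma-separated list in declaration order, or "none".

isbn, title, genre_id, due_date, rating, language

- isbn: a foreign key column may be NULL unless separately constrained → nullable.
- title: CHECK does not forbid NULL (a CHECK constraint passes when its expression is NULL) → nullable.
- year: part of the PRIMARY KEY, which implies NOT NULL → not nullable.
- genre_id: DEFAULT only fills an omitted column; an explicit NULL is still allowed → nullable.
- format: part of the PRIMARY KEY, which implies NOT NULL → not nullable.
- due_date: UNIQUE does not imply NOT NULL → nullable.
- email: declared NOT NULL → not nullable.
- rating: CHECK does not forbid NULL (a CHECK constraint passes when its expression is NULL) → nullable.
- name: declared NOT NULL → not nullable.
- language: no NOT NULL constraint applies → nullable.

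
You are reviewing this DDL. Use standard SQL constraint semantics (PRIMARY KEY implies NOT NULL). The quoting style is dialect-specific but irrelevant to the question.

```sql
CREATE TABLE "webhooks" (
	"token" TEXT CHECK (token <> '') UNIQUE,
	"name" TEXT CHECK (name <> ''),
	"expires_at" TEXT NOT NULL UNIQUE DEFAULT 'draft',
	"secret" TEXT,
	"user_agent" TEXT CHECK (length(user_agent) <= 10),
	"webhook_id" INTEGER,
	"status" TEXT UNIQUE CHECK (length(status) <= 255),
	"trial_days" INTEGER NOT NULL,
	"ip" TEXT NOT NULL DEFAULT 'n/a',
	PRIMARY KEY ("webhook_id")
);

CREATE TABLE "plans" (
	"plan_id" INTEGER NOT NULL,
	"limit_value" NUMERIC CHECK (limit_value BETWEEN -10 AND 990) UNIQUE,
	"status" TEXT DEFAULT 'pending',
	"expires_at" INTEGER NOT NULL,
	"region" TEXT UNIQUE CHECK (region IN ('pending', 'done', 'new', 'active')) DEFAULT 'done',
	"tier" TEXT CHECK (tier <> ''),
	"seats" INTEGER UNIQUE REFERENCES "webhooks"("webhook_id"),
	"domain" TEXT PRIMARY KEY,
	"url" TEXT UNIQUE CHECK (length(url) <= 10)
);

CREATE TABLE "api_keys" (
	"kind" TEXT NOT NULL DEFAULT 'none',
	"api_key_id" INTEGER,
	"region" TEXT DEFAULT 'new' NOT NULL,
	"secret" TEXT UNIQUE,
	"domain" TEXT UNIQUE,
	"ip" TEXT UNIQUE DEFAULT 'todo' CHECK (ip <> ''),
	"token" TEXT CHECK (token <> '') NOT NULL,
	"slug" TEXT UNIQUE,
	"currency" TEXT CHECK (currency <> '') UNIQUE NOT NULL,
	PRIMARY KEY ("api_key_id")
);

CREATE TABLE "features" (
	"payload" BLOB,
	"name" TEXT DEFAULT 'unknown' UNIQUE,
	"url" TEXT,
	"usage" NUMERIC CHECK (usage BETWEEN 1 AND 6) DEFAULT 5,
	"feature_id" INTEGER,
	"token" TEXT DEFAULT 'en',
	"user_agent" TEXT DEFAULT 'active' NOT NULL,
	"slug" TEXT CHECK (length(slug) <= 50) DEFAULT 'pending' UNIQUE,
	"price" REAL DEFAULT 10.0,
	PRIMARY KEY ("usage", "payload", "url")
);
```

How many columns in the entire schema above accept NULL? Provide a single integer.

20

webhooks: 5 nullable (token, name, secret, user_agent, status — PK (webhook_id) and explicit NOT NULL columns excluded).
plans: 6 nullable (limit_value, status, region, tier, seats, url — PK (domain) and explicit NOT NULL columns excluded).
api_keys: 4 nullable (secret, domain, ip, slug — PK (api_key_id) and explicit NOT NULL columns excluded).
features: 5 nullable (name, feature_id, token, slug, price — PK (usage, payload, url) and explicit NOT NULL columns excluded).
Total: 5 + 6 + 4 + 5 = 20.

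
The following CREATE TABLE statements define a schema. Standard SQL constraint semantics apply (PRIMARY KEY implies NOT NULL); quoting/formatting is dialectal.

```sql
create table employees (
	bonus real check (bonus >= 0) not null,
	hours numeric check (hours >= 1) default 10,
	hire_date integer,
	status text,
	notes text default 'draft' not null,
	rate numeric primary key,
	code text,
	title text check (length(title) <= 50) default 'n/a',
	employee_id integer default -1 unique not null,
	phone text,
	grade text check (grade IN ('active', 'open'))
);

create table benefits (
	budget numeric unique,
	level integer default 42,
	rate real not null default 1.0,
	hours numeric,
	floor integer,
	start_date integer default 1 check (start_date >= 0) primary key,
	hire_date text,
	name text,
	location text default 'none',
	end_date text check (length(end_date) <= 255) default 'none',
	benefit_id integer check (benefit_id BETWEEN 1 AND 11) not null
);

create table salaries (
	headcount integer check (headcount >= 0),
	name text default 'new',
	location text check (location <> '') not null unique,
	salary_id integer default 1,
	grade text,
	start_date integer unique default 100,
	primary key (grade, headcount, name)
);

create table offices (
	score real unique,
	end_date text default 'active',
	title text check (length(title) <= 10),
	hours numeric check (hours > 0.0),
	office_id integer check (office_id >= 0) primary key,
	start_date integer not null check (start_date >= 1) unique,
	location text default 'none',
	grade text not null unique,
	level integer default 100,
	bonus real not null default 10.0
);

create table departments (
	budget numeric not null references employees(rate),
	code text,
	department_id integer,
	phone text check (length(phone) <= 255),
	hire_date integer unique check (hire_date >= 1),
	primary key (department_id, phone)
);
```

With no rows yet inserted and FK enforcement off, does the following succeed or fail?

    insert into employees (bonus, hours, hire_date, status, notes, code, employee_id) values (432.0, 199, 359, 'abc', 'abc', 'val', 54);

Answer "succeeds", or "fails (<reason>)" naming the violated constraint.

rate is omitted from the column list and has no DEFAULT, so it would receive NULL.
But rate is part of the PRIMARY KEY (implied NOT NULL).

fails (NOT NULL on rate)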